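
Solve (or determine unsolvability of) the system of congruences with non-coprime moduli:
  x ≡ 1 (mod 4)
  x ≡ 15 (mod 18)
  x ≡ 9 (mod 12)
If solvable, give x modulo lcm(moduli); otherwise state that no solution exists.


Moduli 4, 18, 12 are not pairwise coprime, so CRT works modulo lcm(m_i) when all pairwise compatibility conditions hold.
Pairwise compatibility: gcd(m_i, m_j) must divide a_i - a_j for every pair.
Merge one congruence at a time:
  Start: x ≡ 1 (mod 4).
  Combine with x ≡ 15 (mod 18): gcd(4, 18) = 2; 15 - 1 = 14, which IS divisible by 2, so compatible.
    Write x = 1 + 4·t and substitute into x ≡ 15 (mod 18): 4·t ≡ 15 − 1 = 14 (mod 18).
    Divide the congruence (and modulus) by g = 2: 2·t ≡ 7 (mod 9).
    The inverse of 2 mod 9 is 5 (since 2·5 = 10 = 1·9 + 1), so t ≡ 5·7 = 35 ≡ 8 (mod 9).
    Then x = 1 + 4·8 = 33, valid modulo lcm(4, 18) = 36: x ≡ 33 (mod 36).
  Combine with x ≡ 9 (mod 12): gcd(36, 12) = 12; 9 - 33 = -24, which IS divisible by 12, so compatible.
    Write x = 33 + 36·t and substitute into x ≡ 9 (mod 12): 36·t ≡ 9 − 33 = -24 (mod 12).
    Divide the congruence (and modulus) by g = 12: 3·t ≡ -2 (mod 1).
    Modulo 1 every t works; take t = 0.
    Then x = 33 + 36·0 = 33, valid modulo lcm(36, 12) = 36: x ≡ 33 (mod 36).
Verify: 33 mod 4 = 1, 33 mod 18 = 15, 33 mod 12 = 9.

x ≡ 33 (mod 36).


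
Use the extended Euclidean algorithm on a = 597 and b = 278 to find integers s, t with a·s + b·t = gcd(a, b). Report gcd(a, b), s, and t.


Euclidean algorithm on (597, 278) — divide until remainder is 0:
  597 = 2 · 278 + 41
  278 = 6 · 41 + 32
  41 = 1 · 32 + 9
  32 = 3 · 9 + 5
  9 = 1 · 5 + 4
  5 = 1 · 4 + 1
  4 = 4 · 1 + 0
gcd(597, 278) = 1.
Track Bezout coefficients alongside the remainders: start with r₀ = 597 = a·1 + b·0 (s = 1, t = 0) and r₁ = 278 = a·0 + b·1 (s = 0, t = 1); each new remainder r_{k+1} = r_{k-1} − q_k·r_k inherits s_{k+1} = s_{k-1} − q_k·s_k, t_{k+1} = t_{k-1} − q_k·t_k, so r_k = a·s_k + b·t_k at every step:
  q = 2: r = 41, s = 1 − 2·0 = 1, t = 0 − 2·1 = -2  (check: 597·1 + 278·(-2) = 41)
  q = 6: r = 32, s = 0 − 6·1 = -6, t = 1 − 6·(-2) = 13  (check: 597·(-6) + 278·13 = 32)
  q = 1: r = 9, s = 1 − 1·(-6) = 7, t = -2 − 1·13 = -15  (check: 597·7 + 278·(-15) = 9)
  q = 3: r = 5, s = -6 − 3·7 = -27, t = 13 − 3·(-15) = 58  (check: 597·(-27) + 278·58 = 5)
  q = 1: r = 4, s = 7 − 1·(-27) = 34, t = -15 − 1·58 = -73  (check: 597·34 + 278·(-73) = 4)
  q = 1: r = 1, s = -27 − 1·34 = -61, t = 58 − 1·(-73) = 131  (check: 597·(-61) + 278·131 = 1)
The row with r = 1 (the gcd) gives the Bezout coefficients s = -61, t = 131.
Result: 597 · (-61) + 278 · (131) = 1.

gcd(597, 278) = 1; s = -61, t = 131 (check: 597·(-61) + 278·131 = 1).


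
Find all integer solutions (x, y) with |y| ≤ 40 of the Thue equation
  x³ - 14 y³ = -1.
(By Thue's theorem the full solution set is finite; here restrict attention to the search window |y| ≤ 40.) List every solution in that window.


The equation is x³ - 14y³ = -1. For fixed y, x³ = 14·y³ − 1, so a solution requires the RHS to be a perfect cube.
Strategy: iterate y from -40 to 40, compute RHS = 14·y³ − 1, and check whether it is a (positive or negative) perfect cube.
Check small values of y:
  y = 0: RHS = -1 = (-1)³ ⇒ x = -1 works.
  y = 1: RHS = 13 is not a perfect cube.
  y = -1: RHS = -15 is not a perfect cube.
  y = 2: RHS = 111 is not a perfect cube.
  y = -2: RHS = -113 is not a perfect cube.
  y = 3: RHS = 377 is not a perfect cube.
  y = -3: RHS = -379 is not a perfect cube.
Continuing the search up to |y| = 40 finds no further solutions beyond those listed.
Collected solutions: (-1, 0).

Solutions (with |y| ≤ 40): (-1, 0).


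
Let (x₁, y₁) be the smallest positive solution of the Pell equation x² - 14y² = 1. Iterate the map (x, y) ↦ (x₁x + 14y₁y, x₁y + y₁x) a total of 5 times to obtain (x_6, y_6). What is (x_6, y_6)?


Step 1: Find the fundamental solution (x₁, y₁) of x² - 14y² = 1.
  Expand √14 as a continued fraction. a₀ = ⌊√14⌋ = 3; iterate m_{k+1} = d_k·a_k − m_k, d_{k+1} = (14 − m_{k+1}²)/d_k, a_{k+1} = ⌊(a₀ + m_{k+1})/d_{k+1}⌋ (starting m₀ = 0, d₀ = 1), with convergents p_k = a_k·p_{k-1} + p_{k-2}, q_k = a_k·q_{k-1} + q_{k-2} (p₋₁ = 1, q₋₁ = 0):
  k = 0: a₀ = 3; p₀/q₀ = 3/1; p₀² − 14·q₀² = 9 − 14 = -5.
  k = 1: m = 3, d = 5, a = ⌊(3 + 3)/5⌋ = 1; p/q = (1·3 + 1)/(1·1 + 0) = 4/1; p² − 14·q² = 16 − 14 = 2.
  k = 2: m = 2, d = 2, a = ⌊(3 + 2)/2⌋ = 2; p/q = (2·4 + 3)/(2·1 + 1) = 11/3; p² − 14·q² = 121 − 126 = -5.
  k = 3: m = 2, d = 5, a = ⌊(3 + 2)/5⌋ = 1; p/q = (1·11 + 4)/(1·3 + 1) = 15/4; p² − 14·q² = 225 − 224 = 1.
  The first convergent with p² − 14·q² = 1 gives the fundamental solution (x₁, y₁) = (15, 4).
Step 2: Apply the recurrence (x_{n+1}, y_{n+1}) = (x₁x_n + 14y₁y_n, x₁y_n + y₁x_n) repeatedly.
  From (x_1, y_1) = (15, 4): x_2 = 15·15 + 14·4·4 = 449; y_2 = 15·4 + 4·15 = 120.
  From (x_2, y_2) = (449, 120): x_3 = 15·449 + 14·4·120 = 13455; y_3 = 15·120 + 4·449 = 3596.
  From (x_3, y_3) = (13455, 3596): x_4 = 15·13455 + 14·4·3596 = 403201; y_4 = 15·3596 + 4·13455 = 107760.
  From (x_4, y_4) = (403201, 107760): x_5 = 15·403201 + 14·4·107760 = 12082575; y_5 = 15·107760 + 4·403201 = 3229204.
  From (x_5, y_5) = (12082575, 3229204): x_6 = 15·12082575 + 14·4·3229204 = 362074049; y_6 = 15·3229204 + 4·12082575 = 96768360.
Step 3: Verify x_6² - 14·y_6² = 131097616959254401 - 131097616959254400 = 1 (should be 1). ✓

(x_1, y_1) = (15, 4); (x_6, y_6) = (362074049, 96768360).


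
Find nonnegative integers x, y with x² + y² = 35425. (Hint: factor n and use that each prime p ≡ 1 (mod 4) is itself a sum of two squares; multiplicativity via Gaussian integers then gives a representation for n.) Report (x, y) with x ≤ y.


Step 1: Factor n = 35425 = 5^2 · 13 · 109.
Step 2: Check the mod-4 condition on each prime factor: 5 ≡ 1 (mod 4), exponent 2; 13 ≡ 1 (mod 4), exponent 1; 109 ≡ 1 (mod 4), exponent 1.
All primes ≡ 3 (mod 4) appear to even exponent (or don't appear), so by the two-squares theorem n IS expressible as a sum of two squares.
Step 3: Build a representation. Group n = k² · m with k = 5 and m = 13 · 109 = 1417 (a product of primes ≡ 1 (mod 4)); a representation of m scales to one of n via (k·x)² + (k·y)² = k²(x² + y²). Each prime p ≡ 1 (mod 4) is itself a sum of two squares; find a² by testing p − a² for a perfect square:
  13: 13 − 1² = 12, 13 − 2² = 9 = 3² ⇒ 13 = 2² + 3².
  109: 109 − 1² = 108, 109 − 2² = 105, 109 − 3² = 100 = 10² ⇒ 109 = 3² + 10².
  Combine using the Brahmagupta–Fibonacci identity (a² + b²)(c² + d²) = (ac − bd)² + (ad + bc)² = (ac + bd)² + (ad − bc)²:
  13 · 109 = 1417: from (2² + 3²)(3² + 10²), take (2·3 − 3·10, 2·10 + 3·3) = (6 − 30, 20 + 9) = (-24, 29); dropping signs (only squares matter) gives (24, 29); check 24² + 29² = 576 + 841 = 1417 ✓.
  Scale by k = 5: (5·24, 5·29) = (120, 145).
Step 4: Order so x ≤ y and verify: 120² + 145² = 14400 + 21025 = 35425 = n. ✓

n = 35425 = 120² + 145² (one valid representation with x ≤ y).


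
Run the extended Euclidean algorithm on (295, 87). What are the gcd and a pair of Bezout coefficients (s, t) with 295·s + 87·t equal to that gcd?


Euclidean algorithm on (295, 87) — divide until remainder is 0:
  295 = 3 · 87 + 34
  87 = 2 · 34 + 19
  34 = 1 · 19 + 15
  19 = 1 · 15 + 4
  15 = 3 · 4 + 3
  4 = 1 · 3 + 1
  3 = 3 · 1 + 0
gcd(295, 87) = 1.
Track Bezout coefficients alongside the remainders: start with r₀ = 295 = a·1 + b·0 (s = 1, t = 0) and r₁ = 87 = a·0 + b·1 (s = 0, t = 1); each new remainder r_{k+1} = r_{k-1} − q_k·r_k inherits s_{k+1} = s_{k-1} − q_k·s_k, t_{k+1} = t_{k-1} − q_k·t_k, so r_k = a·s_k + b·t_k at every step:
  q = 3: r = 34, s = 1 − 3·0 = 1, t = 0 − 3·1 = -3  (check: 295·1 + 87·(-3) = 34)
  q = 2: r = 19, s = 0 − 2·1 = -2, t = 1 − 2·(-3) = 7  (check: 295·(-2) + 87·7 = 19)
  q = 1: r = 15, s = 1 − 1·(-2) = 3, t = -3 − 1·7 = -10  (check: 295·3 + 87·(-10) = 15)
  q = 1: r = 4, s = -2 − 1·3 = -5, t = 7 − 1·(-10) = 17  (check: 295·(-5) + 87·17 = 4)
  q = 3: r = 3, s = 3 − 3·(-5) = 18, t = -10 − 3·17 = -61  (check: 295·18 + 87·(-61) = 3)
  q = 1: r = 1, s = -5 − 1·18 = -23, t = 17 − 1·(-61) = 78  (check: 295·(-23) + 87·78 = 1)
The row with r = 1 (the gcd) gives the Bezout coefficients s = -23, t = 78.
Result: 295 · (-23) + 87 · (78) = 1.

gcd(295, 87) = 1; s = -23, t = 78 (check: 295·(-23) + 87·78 = 1).


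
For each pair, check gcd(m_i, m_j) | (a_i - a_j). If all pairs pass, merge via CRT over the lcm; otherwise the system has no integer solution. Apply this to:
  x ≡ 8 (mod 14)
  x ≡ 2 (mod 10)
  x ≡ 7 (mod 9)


Moduli 14, 10, 9 are not pairwise coprime, so CRT works modulo lcm(m_i) when all pairwise compatibility conditions hold.
Pairwise compatibility: gcd(m_i, m_j) must divide a_i - a_j for every pair.
Merge one congruence at a time:
  Start: x ≡ 8 (mod 14).
  Combine with x ≡ 2 (mod 10): gcd(14, 10) = 2; 2 - 8 = -6, which IS divisible by 2, so compatible.
    Write x = 8 + 14·t and substitute into x ≡ 2 (mod 10): 14·t ≡ 2 − 8 = -6 (mod 10).
    Divide the congruence (and modulus) by g = 2: 7·t ≡ -3 (mod 5).
    Reduce coefficients mod 5: 2·t ≡ 2 (mod 5).
    The inverse of 2 mod 5 is 3 (since 2·3 = 6 = 1·5 + 1), so t ≡ 3·2 = 6 ≡ 1 (mod 5).
    Then x = 8 + 14·1 = 22, valid modulo lcm(14, 10) = 70: x ≡ 22 (mod 70).
  Combine with x ≡ 7 (mod 9): gcd(70, 9) = 1; 7 - 22 = -15, which IS divisible by 1, so compatible.
    Write x = 22 + 70·t and substitute into x ≡ 7 (mod 9): 70·t ≡ 7 − 22 = -15 (mod 9).
    Reduce coefficients mod 9: 7·t ≡ 3 (mod 9).
    The inverse of 7 mod 9 is 4 (since 7·4 = 28 = 3·9 + 1), so t ≡ 4·3 = 12 ≡ 3 (mod 9).
    Then x = 22 + 70·3 = 232, valid modulo lcm(70, 9) = 630: x ≡ 232 (mod 630).
Verify: 232 mod 14 = 8, 232 mod 10 = 2, 232 mod 9 = 7.

x ≡ 232 (mod 630).


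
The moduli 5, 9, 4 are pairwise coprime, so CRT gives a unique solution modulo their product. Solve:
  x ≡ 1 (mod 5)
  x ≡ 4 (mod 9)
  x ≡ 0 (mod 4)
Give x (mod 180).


Moduli 5, 9, 4 are pairwise coprime; by CRT there is a unique solution modulo M = 5 · 9 · 4 = 180.
Solve pairwise, accumulating the modulus:
  Start with x ≡ 1 (mod 5).
  Combine with x ≡ 4 (mod 9): since gcd(5, 9) = 1, we get a unique residue mod 45.
    Write x = 1 + 5·t and substitute into x ≡ 4 (mod 9): 5·t ≡ 4 − 1 = 3 (mod 9).
    The inverse of 5 mod 9 is 2 (since 5·2 = 10 = 1·9 + 1), so t ≡ 2·3 = 6 ≡ 6 (mod 9).
    Then x = 1 + 5·6 = 31, valid modulo lcm(5, 9) = 45: x ≡ 31 (mod 45).
  Combine with x ≡ 0 (mod 4): since gcd(45, 4) = 1, we get a unique residue mod 180.
    Write x = 31 + 45·t and substitute into x ≡ 0 (mod 4): 45·t ≡ 0 − 31 = -31 (mod 4).
    Reduce coefficients mod 4: 1·t ≡ 1 (mod 4).
    So t ≡ 1 (mod 4).
    Then x = 31 + 45·1 = 76, valid modulo lcm(45, 4) = 180: x ≡ 76 (mod 180).
Verify: 76 mod 5 = 1 ✓, 76 mod 9 = 4 ✓, 76 mod 4 = 0 ✓.

x ≡ 76 (mod 180).


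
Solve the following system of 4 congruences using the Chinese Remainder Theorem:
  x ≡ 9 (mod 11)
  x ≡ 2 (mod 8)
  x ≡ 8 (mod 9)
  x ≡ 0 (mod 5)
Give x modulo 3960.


Product of moduli M = 11 · 8 · 9 · 5 = 3960.
Merge one congruence at a time:
  Start: x ≡ 9 (mod 11).
  Combine with x ≡ 2 (mod 8); new modulus lcm = 88.
    Write x = 9 + 11·t and substitute into x ≡ 2 (mod 8): 11·t ≡ 2 − 9 = -7 (mod 8).
    Reduce coefficients mod 8: 3·t ≡ 1 (mod 8).
    The inverse of 3 mod 8 is 3 (since 3·3 = 9 = 1·8 + 1), so t ≡ 3·1 = 3 ≡ 3 (mod 8).
    Then x = 9 + 11·3 = 42, valid modulo lcm(11, 8) = 88: x ≡ 42 (mod 88).
  Combine with x ≡ 8 (mod 9); new modulus lcm = 792.
    Write x = 42 + 88·t and substitute into x ≡ 8 (mod 9): 88·t ≡ 8 − 42 = -34 (mod 9).
    Reduce coefficients mod 9: 7·t ≡ 2 (mod 9).
    The inverse of 7 mod 9 is 4 (since 7·4 = 28 = 3·9 + 1), so t ≡ 4·2 = 8 ≡ 8 (mod 9).
    Then x = 42 + 88·8 = 746, valid modulo lcm(88, 9) = 792: x ≡ 746 (mod 792).
  Combine with x ≡ 0 (mod 5); new modulus lcm = 3960.
    Write x = 746 + 792·t and substitute into x ≡ 0 (mod 5): 792·t ≡ 0 − 746 = -746 (mod 5).
    Reduce coefficients mod 5: 2·t ≡ 4 (mod 5).
    The inverse of 2 mod 5 is 3 (since 2·3 = 6 = 1·5 + 1), so t ≡ 3·4 = 12 ≡ 2 (mod 5).
    Then x = 746 + 792·2 = 2330, valid modulo lcm(792, 5) = 3960: x ≡ 2330 (mod 3960).
Verify against each original: 2330 mod 11 = 9, 2330 mod 8 = 2, 2330 mod 9 = 8, 2330 mod 5 = 0.

x ≡ 2330 (mod 3960).


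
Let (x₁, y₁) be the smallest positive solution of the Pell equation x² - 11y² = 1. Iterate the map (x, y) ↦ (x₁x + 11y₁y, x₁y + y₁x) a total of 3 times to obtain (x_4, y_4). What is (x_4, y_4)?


Step 1: Find the fundamental solution (x₁, y₁) of x² - 11y² = 1.
  Expand √11 as a continued fraction. a₀ = ⌊√11⌋ = 3; iterate m_{k+1} = d_k·a_k − m_k, d_{k+1} = (11 − m_{k+1}²)/d_k, a_{k+1} = ⌊(a₀ + m_{k+1})/d_{k+1}⌋ (starting m₀ = 0, d₀ = 1), with convergents p_k = a_k·p_{k-1} + p_{k-2}, q_k = a_k·q_{k-1} + q_{k-2} (p₋₁ = 1, q₋₁ = 0):
  k = 0: a₀ = 3; p₀/q₀ = 3/1; p₀² − 11·q₀² = 9 − 11 = -2.
  k = 1: m = 3, d = 2, a = ⌊(3 + 3)/2⌋ = 3; p/q = (3·3 + 1)/(3·1 + 0) = 10/3; p² − 11·q² = 100 − 99 = 1.
  The first convergent with p² − 11·q² = 1 gives the fundamental solution (x₁, y₁) = (10, 3).
Step 2: Apply the recurrence (x_{n+1}, y_{n+1}) = (x₁x_n + 11y₁y_n, x₁y_n + y₁x_n) repeatedly.
  From (x_1, y_1) = (10, 3): x_2 = 10·10 + 11·3·3 = 199; y_2 = 10·3 + 3·10 = 60.
  From (x_2, y_2) = (199, 60): x_3 = 10·199 + 11·3·60 = 3970; y_3 = 10·60 + 3·199 = 1197.
  From (x_3, y_3) = (3970, 1197): x_4 = 10·3970 + 11·3·1197 = 79201; y_4 = 10·1197 + 3·3970 = 23880.
Step 3: Verify x_4² - 11·y_4² = 6272798401 - 6272798400 = 1 (should be 1). ✓

(x_1, y_1) = (10, 3); (x_4, y_4) = (79201, 23880).


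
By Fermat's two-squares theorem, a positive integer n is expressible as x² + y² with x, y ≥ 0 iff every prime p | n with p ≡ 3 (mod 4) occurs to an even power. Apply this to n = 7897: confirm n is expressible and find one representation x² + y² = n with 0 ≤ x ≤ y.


Step 1: Factor n = 7897 = 53 · 149.
Step 2: Check the mod-4 condition on each prime factor: 53 ≡ 1 (mod 4), exponent 1; 149 ≡ 1 (mod 4), exponent 1.
All primes ≡ 3 (mod 4) appear to even exponent (or don't appear), so by the two-squares theorem n IS expressible as a sum of two squares.
Step 3: Build a representation. Here n = 53 · 149 is a product of primes ≡ 1 (mod 4). Each prime p ≡ 1 (mod 4) is itself a sum of two squares; find a² by testing p − a² for a perfect square:
  53: 53 − 1² = 52, 53 − 2² = 49 = 7² ⇒ 53 = 2² + 7².
  149: 149 − 1² = 148, 149 − 2² = 145, 149 − 3² = 140, 149 − 4² = 133, 149 − 5² = 124, 149 − 6² = 113, 149 − 7² = 100 = 10² ⇒ 149 = 7² + 10².
  Combine using the Brahmagupta–Fibonacci identity (a² + b²)(c² + d²) = (ac − bd)² + (ad + bc)² = (ac + bd)² + (ad − bc)²:
  53 · 149 = 7897: from (2² + 7²)(7² + 10²), take (2·7 − 7·10, 2·10 + 7·7) = (14 − 70, 20 + 49) = (-56, 69); dropping signs (only squares matter) gives (56, 69); check 56² + 69² = 3136 + 4761 = 7897 ✓.
Step 4: Order so x ≤ y and verify: 56² + 69² = 3136 + 4761 = 7897 = n. ✓

n = 7897 = 56² + 69² (one valid representation with x ≤ y).


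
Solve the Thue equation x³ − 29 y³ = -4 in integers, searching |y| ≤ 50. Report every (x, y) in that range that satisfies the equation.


The equation is x³ - 29y³ = -4. For fixed y, x³ = 29·y³ − 4, so a solution requires the RHS to be a perfect cube.
Strategy: iterate y from -50 to 50, compute RHS = 29·y³ − 4, and check whether it is a (positive or negative) perfect cube.
Check small values of y:
  y = 0: RHS = -4 is not a perfect cube.
  y = 1: RHS = 25 is not a perfect cube.
  y = -1: RHS = -33 is not a perfect cube.
  y = 2: RHS = 228 is not a perfect cube.
  y = -2: RHS = -236 is not a perfect cube.
  y = 3: RHS = 779 is not a perfect cube.
  y = -3: RHS = -787 is not a perfect cube.
Continuing the search up to |y| = 50 finds no solutions either.
No (x, y) in the scanned range satisfies the equation.

No integer solutions with |y| ≤ 50.


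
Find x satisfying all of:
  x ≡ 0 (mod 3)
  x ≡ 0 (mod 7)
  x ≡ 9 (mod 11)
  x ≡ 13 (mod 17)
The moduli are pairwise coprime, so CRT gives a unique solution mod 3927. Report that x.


Product of moduli M = 3 · 7 · 11 · 17 = 3927.
Merge one congruence at a time:
  Start: x ≡ 0 (mod 3).
  Combine with x ≡ 0 (mod 7); new modulus lcm = 21.
    Write x = 0 + 3·t and substitute into x ≡ 0 (mod 7): 3·t ≡ 0 − 0 = 0 (mod 7).
    The inverse of 3 mod 7 is 5 (since 3·5 = 15 = 2·7 + 1), so t ≡ 5·0 = 0 ≡ 0 (mod 7).
    Then x = 0 + 3·0 = 0, valid modulo lcm(3, 7) = 21: x ≡ 0 (mod 21).
  Combine with x ≡ 9 (mod 11); new modulus lcm = 231.
    Write x = 0 + 21·t and substitute into x ≡ 9 (mod 11): 21·t ≡ 9 − 0 = 9 (mod 11).
    Reduce coefficients mod 11: 10·t ≡ 9 (mod 11).
    The inverse of 10 mod 11 is 10 (since 10·10 = 100 = 9·11 + 1), so t ≡ 10·9 = 90 ≡ 2 (mod 11).
    Then x = 0 + 21·2 = 42, valid modulo lcm(21, 11) = 231: x ≡ 42 (mod 231).
  Combine with x ≡ 13 (mod 17); new modulus lcm = 3927.
    Write x = 42 + 231·t and substitute into x ≡ 13 (mod 17): 231·t ≡ 13 − 42 = -29 (mod 17).
    Reduce coefficients mod 17: 10·t ≡ 5 (mod 17).
    The inverse of 10 mod 17 is 12 (since 10·12 = 120 = 7·17 + 1), so t ≡ 12·5 = 60 ≡ 9 (mod 17).
    Then x = 42 + 231·9 = 2121, valid modulo lcm(231, 17) = 3927: x ≡ 2121 (mod 3927).
Verify against each original: 2121 mod 3 = 0, 2121 mod 7 = 0, 2121 mod 11 = 9, 2121 mod 17 = 13.

x ≡ 2121 (mod 3927).


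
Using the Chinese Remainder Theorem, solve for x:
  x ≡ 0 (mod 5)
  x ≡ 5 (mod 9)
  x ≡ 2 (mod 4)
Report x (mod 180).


Moduli 5, 9, 4 are pairwise coprime; by CRT there is a unique solution modulo M = 5 · 9 · 4 = 180.
Solve pairwise, accumulating the modulus:
  Start with x ≡ 0 (mod 5).
  Combine with x ≡ 5 (mod 9): since gcd(5, 9) = 1, we get a unique residue mod 45.
    Write x = 0 + 5·t and substitute into x ≡ 5 (mod 9): 5·t ≡ 5 − 0 = 5 (mod 9).
    The inverse of 5 mod 9 is 2 (since 5·2 = 10 = 1·9 + 1), so t ≡ 2·5 = 10 ≡ 1 (mod 9).
    Then x = 0 + 5·1 = 5, valid modulo lcm(5, 9) = 45: x ≡ 5 (mod 45).
  Combine with x ≡ 2 (mod 4): since gcd(45, 4) = 1, we get a unique residue mod 180.
    Write x = 5 + 45·t and substitute into x ≡ 2 (mod 4): 45·t ≡ 2 − 5 = -3 (mod 4).
    Reduce coefficients mod 4: 1·t ≡ 1 (mod 4).
    So t ≡ 1 (mod 4).
    Then x = 5 + 45·1 = 50, valid modulo lcm(45, 4) = 180: x ≡ 50 (mod 180).
Verify: 50 mod 5 = 0 ✓, 50 mod 9 = 5 ✓, 50 mod 4 = 2 ✓.

x ≡ 50 (mod 180).


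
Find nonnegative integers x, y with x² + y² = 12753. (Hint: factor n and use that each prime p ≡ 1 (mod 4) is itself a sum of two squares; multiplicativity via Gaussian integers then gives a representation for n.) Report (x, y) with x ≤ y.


Step 1: Factor n = 12753 = 3^2 · 13 · 109.
Step 2: Check the mod-4 condition on each prime factor: 3 ≡ 3 (mod 4), exponent 2 (must be even); 13 ≡ 1 (mod 4), exponent 1; 109 ≡ 1 (mod 4), exponent 1.
All primes ≡ 3 (mod 4) appear to even exponent (or don't appear), so by the two-squares theorem n IS expressible as a sum of two squares.
Step 3: Build a representation. Group n = k² · m with k = 3 and m = 13 · 109 = 1417 (a product of primes ≡ 1 (mod 4)); a representation of m scales to one of n via (k·x)² + (k·y)² = k²(x² + y²). Each prime p ≡ 1 (mod 4) is itself a sum of two squares; find a² by testing p − a² for a perfect square:
  13: 13 − 1² = 12, 13 − 2² = 9 = 3² ⇒ 13 = 2² + 3².
  109: 109 − 1² = 108, 109 − 2² = 105, 109 − 3² = 100 = 10² ⇒ 109 = 3² + 10².
  Combine using the Brahmagupta–Fibonacci identity (a² + b²)(c² + d²) = (ac − bd)² + (ad + bc)² = (ac + bd)² + (ad − bc)²:
  13 · 109 = 1417: from (2² + 3²)(3² + 10²), take (2·3 − 3·10, 2·10 + 3·3) = (6 − 30, 20 + 9) = (-24, 29); dropping signs (only squares matter) gives (24, 29); check 24² + 29² = 576 + 841 = 1417 ✓.
  Scale by k = 3: (3·24, 3·29) = (72, 87).
Step 4: Order so x ≤ y and verify: 72² + 87² = 5184 + 7569 = 12753 = n. ✓

n = 12753 = 72² + 87² (one valid representation with x ≤ y).


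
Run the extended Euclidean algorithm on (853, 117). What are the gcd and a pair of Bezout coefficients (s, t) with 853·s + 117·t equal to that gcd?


Euclidean algorithm on (853, 117) — divide until remainder is 0:
  853 = 7 · 117 + 34
  117 = 3 · 34 + 15
  34 = 2 · 15 + 4
  15 = 3 · 4 + 3
  4 = 1 · 3 + 1
  3 = 3 · 1 + 0
gcd(853, 117) = 1.
Track Bezout coefficients alongside the remainders: start with r₀ = 853 = a·1 + b·0 (s = 1, t = 0) and r₁ = 117 = a·0 + b·1 (s = 0, t = 1); each new remainder r_{k+1} = r_{k-1} − q_k·r_k inherits s_{k+1} = s_{k-1} − q_k·s_k, t_{k+1} = t_{k-1} − q_k·t_k, so r_k = a·s_k + b·t_k at every step:
  q = 7: r = 34, s = 1 − 7·0 = 1, t = 0 − 7·1 = -7  (check: 853·1 + 117·(-7) = 34)
  q = 3: r = 15, s = 0 − 3·1 = -3, t = 1 − 3·(-7) = 22  (check: 853·(-3) + 117·22 = 15)
  q = 2: r = 4, s = 1 − 2·(-3) = 7, t = -7 − 2·22 = -51  (check: 853·7 + 117·(-51) = 4)
  q = 3: r = 3, s = -3 − 3·7 = -24, t = 22 − 3·(-51) = 175  (check: 853·(-24) + 117·175 = 3)
  q = 1: r = 1, s = 7 − 1·(-24) = 31, t = -51 − 1·175 = -226  (check: 853·31 + 117·(-226) = 1)
The row with r = 1 (the gcd) gives the Bezout coefficients s = 31, t = -226.
Result: 853 · (31) + 117 · (-226) = 1.

gcd(853, 117) = 1; s = 31, t = -226 (check: 853·31 + 117·(-226) = 1).


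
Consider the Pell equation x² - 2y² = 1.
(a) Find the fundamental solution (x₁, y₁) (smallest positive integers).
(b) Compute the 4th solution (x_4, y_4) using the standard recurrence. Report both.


Step 1: Find the fundamental solution (x₁, y₁) of x² - 2y² = 1.
  Expand √2 as a continued fraction. a₀ = ⌊√2⌋ = 1; iterate m_{k+1} = d_k·a_k − m_k, d_{k+1} = (2 − m_{k+1}²)/d_k, a_{k+1} = ⌊(a₀ + m_{k+1})/d_{k+1}⌋ (starting m₀ = 0, d₀ = 1), with convergents p_k = a_k·p_{k-1} + p_{k-2}, q_k = a_k·q_{k-1} + q_{k-2} (p₋₁ = 1, q₋₁ = 0):
  k = 0: a₀ = 1; p₀/q₀ = 1/1; p₀² − 2·q₀² = 1 − 2 = -1.
  k = 1: m = 1, d = 1, a = ⌊(1 + 1)/1⌋ = 2; p/q = (2·1 + 1)/(2·1 + 0) = 3/2; p² − 2·q² = 9 − 8 = 1.
  The first convergent with p² − 2·q² = 1 gives the fundamental solution (x₁, y₁) = (3, 2).
Step 2: Apply the recurrence (x_{n+1}, y_{n+1}) = (x₁x_n + 2y₁y_n, x₁y_n + y₁x_n) repeatedly.
  From (x_1, y_1) = (3, 2): x_2 = 3·3 + 2·2·2 = 17; y_2 = 3·2 + 2·3 = 12.
  From (x_2, y_2) = (17, 12): x_3 = 3·17 + 2·2·12 = 99; y_3 = 3·12 + 2·17 = 70.
  From (x_3, y_3) = (99, 70): x_4 = 3·99 + 2·2·70 = 577; y_4 = 3·70 + 2·99 = 408.
Step 3: Verify x_4² - 2·y_4² = 332929 - 332928 = 1 (should be 1). ✓

(x_1, y_1) = (3, 2); (x_4, y_4) = (577, 408).


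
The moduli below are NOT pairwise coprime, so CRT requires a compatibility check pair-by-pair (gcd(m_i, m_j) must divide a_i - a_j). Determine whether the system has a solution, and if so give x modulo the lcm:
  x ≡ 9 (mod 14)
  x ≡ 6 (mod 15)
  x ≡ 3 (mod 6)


Moduli 14, 15, 6 are not pairwise coprime, so CRT works modulo lcm(m_i) when all pairwise compatibility conditions hold.
Pairwise compatibility: gcd(m_i, m_j) must divide a_i - a_j for every pair.
Merge one congruence at a time:
  Start: x ≡ 9 (mod 14).
  Combine with x ≡ 6 (mod 15): gcd(14, 15) = 1; 6 - 9 = -3, which IS divisible by 1, so compatible.
    Write x = 9 + 14·t and substitute into x ≡ 6 (mod 15): 14·t ≡ 6 − 9 = -3 (mod 15).
    Reduce coefficients mod 15: 14·t ≡ 12 (mod 15).
    The inverse of 14 mod 15 is 14 (since 14·14 = 196 = 13·15 + 1), so t ≡ 14·12 = 168 ≡ 3 (mod 15).
    Then x = 9 + 14·3 = 51, valid modulo lcm(14, 15) = 210: x ≡ 51 (mod 210).
  Combine with x ≡ 3 (mod 6): gcd(210, 6) = 6; 3 - 51 = -48, which IS divisible by 6, so compatible.
    Write x = 51 + 210·t and substitute into x ≡ 3 (mod 6): 210·t ≡ 3 − 51 = -48 (mod 6).
    Divide the congruence (and modulus) by g = 6: 35·t ≡ -8 (mod 1).
    Modulo 1 every t works; take t = 0.
    Then x = 51 + 210·0 = 51, valid modulo lcm(210, 6) = 210: x ≡ 51 (mod 210).
Verify: 51 mod 14 = 9, 51 mod 15 = 6, 51 mod 6 = 3.

x ≡ 51 (mod 210).


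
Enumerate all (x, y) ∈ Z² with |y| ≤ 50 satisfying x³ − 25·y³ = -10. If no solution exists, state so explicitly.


The equation is x³ - 25y³ = -10. For fixed y, x³ = 25·y³ − 10, so a solution requires the RHS to be a perfect cube.
Strategy: iterate y from -50 to 50, compute RHS = 25·y³ − 10, and check whether it is a (positive or negative) perfect cube.
Check small values of y:
  y = 0: RHS = -10 is not a perfect cube.
  y = 1: RHS = 15 is not a perfect cube.
  y = -1: RHS = -35 is not a perfect cube.
  y = 2: RHS = 190 is not a perfect cube.
  y = -2: RHS = -210 is not a perfect cube.
  y = 3: RHS = 665 is not a perfect cube.
  y = -3: RHS = -685 is not a perfect cube.
Continuing the search up to |y| = 50 finds no solutions either.
No (x, y) in the scanned range satisfies the equation.

No integer solutions with |y| ≤ 50.


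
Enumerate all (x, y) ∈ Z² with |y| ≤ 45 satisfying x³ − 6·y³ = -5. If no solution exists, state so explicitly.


The equation is x³ - 6y³ = -5. For fixed y, x³ = 6·y³ − 5, so a solution requires the RHS to be a perfect cube.
Strategy: iterate y from -45 to 45, compute RHS = 6·y³ − 5, and check whether it is a (positive or negative) perfect cube.
Check small values of y:
  y = 0: RHS = -5 is not a perfect cube.
  y = 1: RHS = 1 = (1)³ ⇒ x = 1 works.
  y = -1: RHS = -11 is not a perfect cube.
  y = 2: RHS = 43 is not a perfect cube.
  y = -2: RHS = -53 is not a perfect cube.
  y = 3: RHS = 157 is not a perfect cube.
  y = -3: RHS = -167 is not a perfect cube.
Continuing the search up to |y| = 45 finds no further solutions beyond those listed.
Collected solutions: (1, 1).

Solutions (with |y| ≤ 45): (1, 1).


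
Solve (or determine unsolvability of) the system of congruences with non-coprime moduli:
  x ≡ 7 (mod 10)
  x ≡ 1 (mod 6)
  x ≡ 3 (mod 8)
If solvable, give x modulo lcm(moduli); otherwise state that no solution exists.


Moduli 10, 6, 8 are not pairwise coprime, so CRT works modulo lcm(m_i) when all pairwise compatibility conditions hold.
Pairwise compatibility: gcd(m_i, m_j) must divide a_i - a_j for every pair.
Merge one congruence at a time:
  Start: x ≡ 7 (mod 10).
  Combine with x ≡ 1 (mod 6): gcd(10, 6) = 2; 1 - 7 = -6, which IS divisible by 2, so compatible.
    Write x = 7 + 10·t and substitute into x ≡ 1 (mod 6): 10·t ≡ 1 − 7 = -6 (mod 6).
    Divide the congruence (and modulus) by g = 2: 5·t ≡ -3 (mod 3).
    Reduce coefficients mod 3: 2·t ≡ 0 (mod 3).
    The inverse of 2 mod 3 is 2 (since 2·2 = 4 = 1·3 + 1), so t ≡ 2·0 = 0 ≡ 0 (mod 3).
    Then x = 7 + 10·0 = 7, valid modulo lcm(10, 6) = 30: x ≡ 7 (mod 30).
  Combine with x ≡ 3 (mod 8): gcd(30, 8) = 2; 3 - 7 = -4, which IS divisible by 2, so compatible.
    Write x = 7 + 30·t and substitute into x ≡ 3 (mod 8): 30·t ≡ 3 − 7 = -4 (mod 8).
    Divide the congruence (and modulus) by g = 2: 15·t ≡ -2 (mod 4).
    Reduce coefficients mod 4: 3·t ≡ 2 (mod 4).
    The inverse of 3 mod 4 is 3 (since 3·3 = 9 = 2·4 + 1), so t ≡ 3·2 = 6 ≡ 2 (mod 4).
    Then x = 7 + 30·2 = 67, valid modulo lcm(30, 8) = 120: x ≡ 67 (mod 120).
Verify: 67 mod 10 = 7, 67 mod 6 = 1, 67 mod 8 = 3.

x ≡ 67 (mod 120).


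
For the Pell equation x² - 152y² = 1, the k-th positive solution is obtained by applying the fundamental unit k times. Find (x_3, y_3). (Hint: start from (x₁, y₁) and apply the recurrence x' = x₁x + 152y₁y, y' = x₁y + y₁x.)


Step 1: Find the fundamental solution (x₁, y₁) of x² - 152y² = 1.
  Expand √152 as a continued fraction. a₀ = ⌊√152⌋ = 12; iterate m_{k+1} = d_k·a_k − m_k, d_{k+1} = (152 − m_{k+1}²)/d_k, a_{k+1} = ⌊(a₀ + m_{k+1})/d_{k+1}⌋ (starting m₀ = 0, d₀ = 1), with convergents p_k = a_k·p_{k-1} + p_{k-2}, q_k = a_k·q_{k-1} + q_{k-2} (p₋₁ = 1, q₋₁ = 0):
  k = 0: a₀ = 12; p₀/q₀ = 12/1; p₀² − 152·q₀² = 144 − 152 = -8.
  k = 1: m = 12, d = 8, a = ⌊(12 + 12)/8⌋ = 3; p/q = (3·12 + 1)/(3·1 + 0) = 37/3; p² − 152·q² = 1369 − 1368 = 1.
  The first convergent with p² − 152·q² = 1 gives the fundamental solution (x₁, y₁) = (37, 3).
Step 2: Apply the recurrence (x_{n+1}, y_{n+1}) = (x₁x_n + 152y₁y_n, x₁y_n + y₁x_n) repeatedly.
  From (x_1, y_1) = (37, 3): x_2 = 37·37 + 152·3·3 = 2737; y_2 = 37·3 + 3·37 = 222.
  From (x_2, y_2) = (2737, 222): x_3 = 37·2737 + 152·3·222 = 202501; y_3 = 37·222 + 3·2737 = 16425.
Step 3: Verify x_3² - 152·y_3² = 41006655001 - 41006655000 = 1 (should be 1). ✓

(x_1, y_1) = (37, 3); (x_3, y_3) = (202501, 16425).


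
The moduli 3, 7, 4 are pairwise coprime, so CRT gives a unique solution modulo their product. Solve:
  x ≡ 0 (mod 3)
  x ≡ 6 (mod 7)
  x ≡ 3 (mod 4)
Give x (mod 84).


Moduli 3, 7, 4 are pairwise coprime; by CRT there is a unique solution modulo M = 3 · 7 · 4 = 84.
Solve pairwise, accumulating the modulus:
  Start with x ≡ 0 (mod 3).
  Combine with x ≡ 6 (mod 7): since gcd(3, 7) = 1, we get a unique residue mod 21.
    Write x = 0 + 3·t and substitute into x ≡ 6 (mod 7): 3·t ≡ 6 − 0 = 6 (mod 7).
    The inverse of 3 mod 7 is 5 (since 3·5 = 15 = 2·7 + 1), so t ≡ 5·6 = 30 ≡ 2 (mod 7).
    Then x = 0 + 3·2 = 6, valid modulo lcm(3, 7) = 21: x ≡ 6 (mod 21).
  Combine with x ≡ 3 (mod 4): since gcd(21, 4) = 1, we get a unique residue mod 84.
    Write x = 6 + 21·t and substitute into x ≡ 3 (mod 4): 21·t ≡ 3 − 6 = -3 (mod 4).
    Reduce coefficients mod 4: 1·t ≡ 1 (mod 4).
    So t ≡ 1 (mod 4).
    Then x = 6 + 21·1 = 27, valid modulo lcm(21, 4) = 84: x ≡ 27 (mod 84).
Verify: 27 mod 3 = 0 ✓, 27 mod 7 = 6 ✓, 27 mod 4 = 3 ✓.

x ≡ 27 (mod 84).


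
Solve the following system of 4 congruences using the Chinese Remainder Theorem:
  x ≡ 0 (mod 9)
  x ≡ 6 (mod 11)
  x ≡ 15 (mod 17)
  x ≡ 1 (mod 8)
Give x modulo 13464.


Product of moduli M = 9 · 11 · 17 · 8 = 13464.
Merge one congruence at a time:
  Start: x ≡ 0 (mod 9).
  Combine with x ≡ 6 (mod 11); new modulus lcm = 99.
    Write x = 0 + 9·t and substitute into x ≡ 6 (mod 11): 9·t ≡ 6 − 0 = 6 (mod 11).
    The inverse of 9 mod 11 is 5 (since 9·5 = 45 = 4·11 + 1), so t ≡ 5·6 = 30 ≡ 8 (mod 11).
    Then x = 0 + 9·8 = 72, valid modulo lcm(9, 11) = 99: x ≡ 72 (mod 99).
  Combine with x ≡ 15 (mod 17); new modulus lcm = 1683.
    Write x = 72 + 99·t and substitute into x ≡ 15 (mod 17): 99·t ≡ 15 − 72 = -57 (mod 17).
    Reduce coefficients mod 17: 14·t ≡ 11 (mod 17).
    The inverse of 14 mod 17 is 11 (since 14·11 = 154 = 9·17 + 1), so t ≡ 11·11 = 121 ≡ 2 (mod 17).
    Then x = 72 + 99·2 = 270, valid modulo lcm(99, 17) = 1683: x ≡ 270 (mod 1683).
  Combine with x ≡ 1 (mod 8); new modulus lcm = 13464.
    Write x = 270 + 1683·t and substitute into x ≡ 1 (mod 8): 1683·t ≡ 1 − 270 = -269 (mod 8).
    Reduce coefficients mod 8: 3·t ≡ 3 (mod 8).
    The inverse of 3 mod 8 is 3 (since 3·3 = 9 = 1·8 + 1), so t ≡ 3·3 = 9 ≡ 1 (mod 8).
    Then x = 270 + 1683·1 = 1953, valid modulo lcm(1683, 8) = 13464: x ≡ 1953 (mod 13464).
Verify against each original: 1953 mod 9 = 0, 1953 mod 11 = 6, 1953 mod 17 = 15, 1953 mod 8 = 1.

x ≡ 1953 (mod 13464).


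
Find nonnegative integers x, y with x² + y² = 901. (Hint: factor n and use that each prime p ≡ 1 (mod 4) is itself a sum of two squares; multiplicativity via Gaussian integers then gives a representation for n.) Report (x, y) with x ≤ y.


Step 1: Factor n = 901 = 17 · 53.
Step 2: Check the mod-4 condition on each prime factor: 17 ≡ 1 (mod 4), exponent 1; 53 ≡ 1 (mod 4), exponent 1.
All primes ≡ 3 (mod 4) appear to even exponent (or don't appear), so by the two-squares theorem n IS expressible as a sum of two squares.
Step 3: Build a representation. Here n = 17 · 53 is a product of primes ≡ 1 (mod 4). Each prime p ≡ 1 (mod 4) is itself a sum of two squares; find a² by testing p − a² for a perfect square:
  17: 17 − 1² = 16 = 4² ⇒ 17 = 1² + 4².
  53: 53 − 1² = 52, 53 − 2² = 49 = 7² ⇒ 53 = 2² + 7².
  Combine using the Brahmagupta–Fibonacci identity (a² + b²)(c² + d²) = (ac − bd)² + (ad + bc)² = (ac + bd)² + (ad − bc)²:
  17 · 53 = 901: from (1² + 4²)(2² + 7²), take (1·2 − 4·7, 1·7 + 4·2) = (2 − 28, 7 + 8) = (-26, 15); dropping signs (only squares matter) gives (26, 15); check 26² + 15² = 676 + 225 = 901 ✓.
Step 4: Order so x ≤ y and verify: 15² + 26² = 225 + 676 = 901 = n. ✓

n = 901 = 15² + 26² (one valid representation with x ≤ y).


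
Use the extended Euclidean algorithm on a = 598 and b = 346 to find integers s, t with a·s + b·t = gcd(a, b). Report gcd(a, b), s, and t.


Euclidean algorithm on (598, 346) — divide until remainder is 0:
  598 = 1 · 346 + 252
  346 = 1 · 252 + 94
  252 = 2 · 94 + 64
  94 = 1 · 64 + 30
  64 = 2 · 30 + 4
  30 = 7 · 4 + 2
  4 = 2 · 2 + 0
gcd(598, 346) = 2.
Track Bezout coefficients alongside the remainders: start with r₀ = 598 = a·1 + b·0 (s = 1, t = 0) and r₁ = 346 = a·0 + b·1 (s = 0, t = 1); each new remainder r_{k+1} = r_{k-1} − q_k·r_k inherits s_{k+1} = s_{k-1} − q_k·s_k, t_{k+1} = t_{k-1} − q_k·t_k, so r_k = a·s_k + b·t_k at every step:
  q = 1: r = 252, s = 1 − 1·0 = 1, t = 0 − 1·1 = -1  (check: 598·1 + 346·(-1) = 252)
  q = 1: r = 94, s = 0 − 1·1 = -1, t = 1 − 1·(-1) = 2  (check: 598·(-1) + 346·2 = 94)
  q = 2: r = 64, s = 1 − 2·(-1) = 3, t = -1 − 2·2 = -5  (check: 598·3 + 346·(-5) = 64)
  q = 1: r = 30, s = -1 − 1·3 = -4, t = 2 − 1·(-5) = 7  (check: 598·(-4) + 346·7 = 30)
  q = 2: r = 4, s = 3 − 2·(-4) = 11, t = -5 − 2·7 = -19  (check: 598·11 + 346·(-19) = 4)
  q = 7: r = 2, s = -4 − 7·11 = -81, t = 7 − 7·(-19) = 140  (check: 598·(-81) + 346·140 = 2)
The row with r = 2 (the gcd) gives the Bezout coefficients s = -81, t = 140.
Result: 598 · (-81) + 346 · (140) = 2.

gcd(598, 346) = 2; s = -81, t = 140 (check: 598·(-81) + 346·140 = 2).


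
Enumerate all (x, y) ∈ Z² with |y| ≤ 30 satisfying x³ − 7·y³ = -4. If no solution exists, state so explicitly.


The equation is x³ - 7y³ = -4. For fixed y, x³ = 7·y³ − 4, so a solution requires the RHS to be a perfect cube.
Strategy: iterate y from -30 to 30, compute RHS = 7·y³ − 4, and check whether it is a (positive or negative) perfect cube.
Check small values of y:
  y = 0: RHS = -4 is not a perfect cube.
  y = 1: RHS = 3 is not a perfect cube.
  y = -1: RHS = -11 is not a perfect cube.
  y = 2: RHS = 52 is not a perfect cube.
  y = -2: RHS = -60 is not a perfect cube.
  y = 3: RHS = 185 is not a perfect cube.
  y = -3: RHS = -193 is not a perfect cube.
Continuing the search up to |y| = 30 finds no solutions either.
No (x, y) in the scanned range satisfies the equation.

No integer solutions with |y| ≤ 30.


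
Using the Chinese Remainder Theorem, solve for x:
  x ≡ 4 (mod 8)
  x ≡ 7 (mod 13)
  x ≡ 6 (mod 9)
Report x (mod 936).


Moduli 8, 13, 9 are pairwise coprime; by CRT there is a unique solution modulo M = 8 · 13 · 9 = 936.
Solve pairwise, accumulating the modulus:
  Start with x ≡ 4 (mod 8).
  Combine with x ≡ 7 (mod 13): since gcd(8, 13) = 1, we get a unique residue mod 104.
    Write x = 4 + 8·t and substitute into x ≡ 7 (mod 13): 8·t ≡ 7 − 4 = 3 (mod 13).
    The inverse of 8 mod 13 is 5 (since 8·5 = 40 = 3·13 + 1), so t ≡ 5·3 = 15 ≡ 2 (mod 13).
    Then x = 4 + 8·2 = 20, valid modulo lcm(8, 13) = 104: x ≡ 20 (mod 104).
  Combine with x ≡ 6 (mod 9): since gcd(104, 9) = 1, we get a unique residue mod 936.
    Write x = 20 + 104·t and substitute into x ≡ 6 (mod 9): 104·t ≡ 6 − 20 = -14 (mod 9).
    Reduce coefficients mod 9: 5·t ≡ 4 (mod 9).
    The inverse of 5 mod 9 is 2 (since 5·2 = 10 = 1·9 + 1), so t ≡ 2·4 = 8 ≡ 8 (mod 9).
    Then x = 20 + 104·8 = 852, valid modulo lcm(104, 9) = 936: x ≡ 852 (mod 936).
Verify: 852 mod 8 = 4 ✓, 852 mod 13 = 7 ✓, 852 mod 9 = 6 ✓.

x ≡ 852 (mod 936).


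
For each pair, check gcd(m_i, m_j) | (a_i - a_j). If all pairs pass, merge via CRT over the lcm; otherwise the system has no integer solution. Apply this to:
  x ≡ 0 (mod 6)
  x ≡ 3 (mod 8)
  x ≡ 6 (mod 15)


Moduli 6, 8, 15 are not pairwise coprime, so CRT works modulo lcm(m_i) when all pairwise compatibility conditions hold.
Pairwise compatibility: gcd(m_i, m_j) must divide a_i - a_j for every pair.
Merge one congruence at a time:
  Start: x ≡ 0 (mod 6).
  Combine with x ≡ 3 (mod 8): gcd(6, 8) = 2, and 3 - 0 = 3 is NOT divisible by 2.
    ⇒ system is inconsistent (no integer solution).

No solution (the system is inconsistent).


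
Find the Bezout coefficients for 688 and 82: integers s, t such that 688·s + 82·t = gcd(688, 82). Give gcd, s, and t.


Euclidean algorithm on (688, 82) — divide until remainder is 0:
  688 = 8 · 82 + 32
  82 = 2 · 32 + 18
  32 = 1 · 18 + 14
  18 = 1 · 14 + 4
  14 = 3 · 4 + 2
  4 = 2 · 2 + 0
gcd(688, 82) = 2.
Track Bezout coefficients alongside the remainders: start with r₀ = 688 = a·1 + b·0 (s = 1, t = 0) and r₁ = 82 = a·0 + b·1 (s = 0, t = 1); each new remainder r_{k+1} = r_{k-1} − q_k·r_k inherits s_{k+1} = s_{k-1} − q_k·s_k, t_{k+1} = t_{k-1} − q_k·t_k, so r_k = a·s_k + b·t_k at every step:
  q = 8: r = 32, s = 1 − 8·0 = 1, t = 0 − 8·1 = -8  (check: 688·1 + 82·(-8) = 32)
  q = 2: r = 18, s = 0 − 2·1 = -2, t = 1 − 2·(-8) = 17  (check: 688·(-2) + 82·17 = 18)
  q = 1: r = 14, s = 1 − 1·(-2) = 3, t = -8 − 1·17 = -25  (check: 688·3 + 82·(-25) = 14)
  q = 1: r = 4, s = -2 − 1·3 = -5, t = 17 − 1·(-25) = 42  (check: 688·(-5) + 82·42 = 4)
  q = 3: r = 2, s = 3 − 3·(-5) = 18, t = -25 − 3·42 = -151  (check: 688·18 + 82·(-151) = 2)
The row with r = 2 (the gcd) gives the Bezout coefficients s = 18, t = -151.
Result: 688 · (18) + 82 · (-151) = 2.

gcd(688, 82) = 2; s = 18, t = -151 (check: 688·18 + 82·(-151) = 2).


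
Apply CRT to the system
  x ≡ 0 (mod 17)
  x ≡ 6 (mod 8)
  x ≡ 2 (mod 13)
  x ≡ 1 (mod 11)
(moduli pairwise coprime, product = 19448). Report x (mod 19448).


Product of moduli M = 17 · 8 · 13 · 11 = 19448.
Merge one congruence at a time:
  Start: x ≡ 0 (mod 17).
  Combine with x ≡ 6 (mod 8); new modulus lcm = 136.
    Write x = 0 + 17·t and substitute into x ≡ 6 (mod 8): 17·t ≡ 6 − 0 = 6 (mod 8).
    Reduce coefficients mod 8: 1·t ≡ 6 (mod 8).
    So t ≡ 6 (mod 8).
    Then x = 0 + 17·6 = 102, valid modulo lcm(17, 8) = 136: x ≡ 102 (mod 136).
  Combine with x ≡ 2 (mod 13); new modulus lcm = 1768.
    Write x = 102 + 136·t and substitute into x ≡ 2 (mod 13): 136·t ≡ 2 − 102 = -100 (mod 13).
    Reduce coefficients mod 13: 6·t ≡ 4 (mod 13).
    The inverse of 6 mod 13 is 11 (since 6·11 = 66 = 5·13 + 1), so t ≡ 11·4 = 44 ≡ 5 (mod 13).
    Then x = 102 + 136·5 = 782, valid modulo lcm(136, 13) = 1768: x ≡ 782 (mod 1768).
  Combine with x ≡ 1 (mod 11); new modulus lcm = 19448.
    Write x = 782 + 1768·t and substitute into x ≡ 1 (mod 11): 1768·t ≡ 1 − 782 = -781 (mod 11).
    Reduce coefficients mod 11: 8·t ≡ 0 (mod 11).
    The inverse of 8 mod 11 is 7 (since 8·7 = 56 = 5·11 + 1), so t ≡ 7·0 = 0 ≡ 0 (mod 11).
    Then x = 782 + 1768·0 = 782, valid modulo lcm(1768, 11) = 19448: x ≡ 782 (mod 19448).
Verify against each original: 782 mod 17 = 0, 782 mod 8 = 6, 782 mod 13 = 2, 782 mod 11 = 1.

x ≡ 782 (mod 19448).
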